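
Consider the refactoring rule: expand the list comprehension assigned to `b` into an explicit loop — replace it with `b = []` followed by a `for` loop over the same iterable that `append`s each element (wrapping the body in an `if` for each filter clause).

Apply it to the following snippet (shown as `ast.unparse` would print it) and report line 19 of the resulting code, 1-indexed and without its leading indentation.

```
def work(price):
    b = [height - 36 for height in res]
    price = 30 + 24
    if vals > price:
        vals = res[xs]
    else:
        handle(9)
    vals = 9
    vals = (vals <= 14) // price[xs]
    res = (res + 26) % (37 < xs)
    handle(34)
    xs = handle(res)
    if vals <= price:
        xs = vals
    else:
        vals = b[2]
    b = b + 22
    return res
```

b = b + 22

Transformed code:
def work(price):
    b = []
    for height in res:
        b.append(height - 36)
    price = 30 + 24
    if vals > price:
        vals = res[xs]
    else:
        handle(9)
    vals = 9
    vals = (vals <= 14) // price[xs]
    res = (res + 26) % (37 < xs)
    handle(34)
    xs = handle(res)
    if vals <= price:
        xs = vals
    else:
        vals = b[2]
    b = b + 22
    return res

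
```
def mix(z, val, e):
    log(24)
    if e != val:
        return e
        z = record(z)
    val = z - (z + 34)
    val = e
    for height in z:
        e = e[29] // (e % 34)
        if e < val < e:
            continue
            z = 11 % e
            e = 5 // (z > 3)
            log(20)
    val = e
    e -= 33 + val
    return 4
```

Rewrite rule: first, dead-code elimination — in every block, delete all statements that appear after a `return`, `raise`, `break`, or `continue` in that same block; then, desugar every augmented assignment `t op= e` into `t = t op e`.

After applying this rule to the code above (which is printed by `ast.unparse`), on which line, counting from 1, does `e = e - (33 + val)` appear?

12

Transformed code:
def mix(z, val, e):
    log(24)
    if e != val:
        return e
    val = z - (z + 34)
    val = e
    for height in z:
        e = e[29] // (e % 34)
        if e < val < e:
            continue
    val = e
    e = e - (33 + val)
    return 4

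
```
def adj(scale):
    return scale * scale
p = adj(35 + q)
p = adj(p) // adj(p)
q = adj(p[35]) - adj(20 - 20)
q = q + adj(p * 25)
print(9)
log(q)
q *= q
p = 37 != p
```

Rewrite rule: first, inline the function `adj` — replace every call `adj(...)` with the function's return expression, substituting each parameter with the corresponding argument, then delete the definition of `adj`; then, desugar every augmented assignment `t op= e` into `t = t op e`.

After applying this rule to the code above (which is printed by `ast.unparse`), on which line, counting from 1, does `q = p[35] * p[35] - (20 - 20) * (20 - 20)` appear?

Transformed code:
p = (35 + q) * (35 + q)
p = p * p // (p * p)
q = p[35] * p[35] - (20 - 20) * (20 - 20)
q = q + p * 25 * (p * 25)
print(9)
log(q)
q = q * q
p = 37 != p

3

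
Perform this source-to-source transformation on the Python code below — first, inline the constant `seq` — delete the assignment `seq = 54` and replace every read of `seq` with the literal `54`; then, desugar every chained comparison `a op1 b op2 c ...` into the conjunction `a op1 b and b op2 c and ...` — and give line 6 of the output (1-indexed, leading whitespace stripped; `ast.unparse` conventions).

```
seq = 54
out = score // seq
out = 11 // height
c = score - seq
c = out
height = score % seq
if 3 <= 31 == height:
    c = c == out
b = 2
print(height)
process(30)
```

if 3 <= 31 and 31 == height:

Transformed code:
out = score // 54
out = 11 // height
c = score - 54
c = out
height = score % 54
if 3 <= 31 and 31 == height:
    c = c == out
b = 2
print(height)
process(30)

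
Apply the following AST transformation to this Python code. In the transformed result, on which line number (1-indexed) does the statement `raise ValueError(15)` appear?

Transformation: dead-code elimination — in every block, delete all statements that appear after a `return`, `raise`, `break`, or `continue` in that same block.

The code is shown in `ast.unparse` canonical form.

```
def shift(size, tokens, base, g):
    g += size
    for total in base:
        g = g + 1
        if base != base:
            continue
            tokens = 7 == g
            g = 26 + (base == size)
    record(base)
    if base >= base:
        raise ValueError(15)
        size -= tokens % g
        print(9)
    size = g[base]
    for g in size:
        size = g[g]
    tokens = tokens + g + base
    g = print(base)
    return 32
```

Transformed code:
def shift(size, tokens, base, g):
    g += size
    for total in base:
        g = g + 1
        if base != base:
            continue
    record(base)
    if base >= base:
        raise ValueError(15)
    size = g[base]
    for g in size:
        size = g[g]
    tokens = tokens + g + base
    g = print(base)
    return 32

9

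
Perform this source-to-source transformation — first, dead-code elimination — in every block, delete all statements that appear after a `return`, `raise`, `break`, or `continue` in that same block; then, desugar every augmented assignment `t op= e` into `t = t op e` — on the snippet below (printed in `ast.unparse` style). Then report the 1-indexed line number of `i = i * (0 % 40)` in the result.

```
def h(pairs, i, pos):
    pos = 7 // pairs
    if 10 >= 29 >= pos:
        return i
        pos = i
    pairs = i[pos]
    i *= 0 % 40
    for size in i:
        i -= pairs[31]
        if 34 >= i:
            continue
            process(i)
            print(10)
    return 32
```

6

Transformed code:
def h(pairs, i, pos):
    pos = 7 // pairs
    if 10 >= 29 >= pos:
        return i
    pairs = i[pos]
    i = i * (0 % 40)
    for size in i:
        i = i - pairs[31]
        if 34 >= i:
            continue
    return 32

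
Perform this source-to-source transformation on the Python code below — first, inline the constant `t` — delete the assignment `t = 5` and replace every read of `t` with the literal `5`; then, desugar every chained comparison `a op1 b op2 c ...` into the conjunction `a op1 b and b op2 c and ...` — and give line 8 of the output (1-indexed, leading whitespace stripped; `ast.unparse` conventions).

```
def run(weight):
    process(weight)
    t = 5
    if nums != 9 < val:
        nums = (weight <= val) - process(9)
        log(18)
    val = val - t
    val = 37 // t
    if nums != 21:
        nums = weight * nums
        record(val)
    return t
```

if nums != 21:

Transformed code:
def run(weight):
    process(weight)
    if nums != 9 and 9 < val:
        nums = (weight <= val) - process(9)
        log(18)
    val = val - 5
    val = 37 // 5
    if nums != 21:
        nums = weight * nums
        record(val)
    return 5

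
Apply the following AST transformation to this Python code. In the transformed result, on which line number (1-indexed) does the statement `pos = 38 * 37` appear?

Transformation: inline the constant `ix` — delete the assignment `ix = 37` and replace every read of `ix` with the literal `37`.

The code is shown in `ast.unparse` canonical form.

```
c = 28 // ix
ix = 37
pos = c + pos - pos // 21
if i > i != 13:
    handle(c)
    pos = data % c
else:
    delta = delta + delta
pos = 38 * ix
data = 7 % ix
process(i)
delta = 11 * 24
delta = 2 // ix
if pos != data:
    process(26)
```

8

Transformed code:
c = 28 // 37
pos = c + pos - pos // 21
if i > i != 13:
    handle(c)
    pos = data % c
else:
    delta = delta + delta
pos = 38 * 37
data = 7 % 37
process(i)
delta = 11 * 24
delta = 2 // 37
if pos != data:
    process(26)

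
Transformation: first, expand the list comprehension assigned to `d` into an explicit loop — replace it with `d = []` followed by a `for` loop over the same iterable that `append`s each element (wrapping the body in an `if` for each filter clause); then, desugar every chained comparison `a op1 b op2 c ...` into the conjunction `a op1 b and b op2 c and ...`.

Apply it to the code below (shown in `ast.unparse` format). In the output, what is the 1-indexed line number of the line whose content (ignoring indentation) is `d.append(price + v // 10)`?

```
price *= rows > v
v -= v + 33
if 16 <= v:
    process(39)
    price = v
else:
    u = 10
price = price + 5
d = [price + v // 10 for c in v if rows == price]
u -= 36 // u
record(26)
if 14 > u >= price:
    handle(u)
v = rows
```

12

Transformed code:
price *= rows > v
v -= v + 33
if 16 <= v:
    process(39)
    price = v
else:
    u = 10
price = price + 5
d = []
for c in v:
    if rows == price:
        d.append(price + v // 10)
u -= 36 // u
record(26)
if 14 > u and u >= price:
    handle(u)
v = rows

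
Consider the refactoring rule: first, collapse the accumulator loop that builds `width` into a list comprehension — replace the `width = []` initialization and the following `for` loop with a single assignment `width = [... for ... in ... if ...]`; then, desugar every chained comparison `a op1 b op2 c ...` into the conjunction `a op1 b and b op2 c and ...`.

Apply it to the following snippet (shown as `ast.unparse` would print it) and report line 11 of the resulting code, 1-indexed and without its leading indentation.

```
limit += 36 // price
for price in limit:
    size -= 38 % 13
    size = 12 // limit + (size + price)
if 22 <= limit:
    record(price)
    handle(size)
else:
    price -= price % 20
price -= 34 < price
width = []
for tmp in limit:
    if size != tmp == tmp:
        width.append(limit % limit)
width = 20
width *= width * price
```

width = [limit % limit for tmp in limit if size != tmp and tmp == tmp]

Transformed code:
limit += 36 // price
for price in limit:
    size -= 38 % 13
    size = 12 // limit + (size + price)
if 22 <= limit:
    record(price)
    handle(size)
else:
    price -= price % 20
price -= 34 < price
width = [limit % limit for tmp in limit if size != tmp and tmp == tmp]
width = 20
width *= width * price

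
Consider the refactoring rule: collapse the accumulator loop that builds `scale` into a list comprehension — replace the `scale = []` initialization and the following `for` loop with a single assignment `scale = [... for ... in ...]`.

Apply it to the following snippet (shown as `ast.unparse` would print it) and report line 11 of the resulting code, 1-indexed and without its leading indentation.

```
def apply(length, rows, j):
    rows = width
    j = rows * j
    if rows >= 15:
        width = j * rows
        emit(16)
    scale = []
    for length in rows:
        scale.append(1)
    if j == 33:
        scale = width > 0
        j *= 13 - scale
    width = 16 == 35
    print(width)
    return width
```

Transformed code:
def apply(length, rows, j):
    rows = width
    j = rows * j
    if rows >= 15:
        width = j * rows
        emit(16)
    scale = [1 for length in rows]
    if j == 33:
        scale = width > 0
        j *= 13 - scale
    width = 16 == 35
    print(width)
    return width

width = 16 == 35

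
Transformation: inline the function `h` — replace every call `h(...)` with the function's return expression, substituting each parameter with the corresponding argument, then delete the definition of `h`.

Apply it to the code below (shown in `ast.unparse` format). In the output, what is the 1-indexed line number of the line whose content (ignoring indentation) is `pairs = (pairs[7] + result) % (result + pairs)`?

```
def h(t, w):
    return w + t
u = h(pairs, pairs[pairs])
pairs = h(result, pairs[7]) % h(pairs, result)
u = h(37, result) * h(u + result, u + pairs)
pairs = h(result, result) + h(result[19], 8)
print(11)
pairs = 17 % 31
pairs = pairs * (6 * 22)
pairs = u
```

2

Transformed code:
u = pairs[pairs] + pairs
pairs = (pairs[7] + result) % (result + pairs)
u = (result + 37) * (u + pairs + (u + result))
pairs = result + result + (8 + result[19])
print(11)
pairs = 17 % 31
pairs = pairs * (6 * 22)
pairs = u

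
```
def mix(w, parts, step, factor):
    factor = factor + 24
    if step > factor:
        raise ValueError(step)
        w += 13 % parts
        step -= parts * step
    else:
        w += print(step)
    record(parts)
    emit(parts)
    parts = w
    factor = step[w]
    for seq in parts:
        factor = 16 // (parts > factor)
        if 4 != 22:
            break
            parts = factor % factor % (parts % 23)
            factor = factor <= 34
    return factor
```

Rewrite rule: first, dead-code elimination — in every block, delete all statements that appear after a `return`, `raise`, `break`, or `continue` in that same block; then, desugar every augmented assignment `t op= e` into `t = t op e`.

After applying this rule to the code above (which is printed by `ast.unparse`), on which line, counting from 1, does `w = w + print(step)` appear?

Transformed code:
def mix(w, parts, step, factor):
    factor = factor + 24
    if step > factor:
        raise ValueError(step)
    else:
        w = w + print(step)
    record(parts)
    emit(parts)
    parts = w
    factor = step[w]
    for seq in parts:
        factor = 16 // (parts > factor)
        if 4 != 22:
            break
    return factor

6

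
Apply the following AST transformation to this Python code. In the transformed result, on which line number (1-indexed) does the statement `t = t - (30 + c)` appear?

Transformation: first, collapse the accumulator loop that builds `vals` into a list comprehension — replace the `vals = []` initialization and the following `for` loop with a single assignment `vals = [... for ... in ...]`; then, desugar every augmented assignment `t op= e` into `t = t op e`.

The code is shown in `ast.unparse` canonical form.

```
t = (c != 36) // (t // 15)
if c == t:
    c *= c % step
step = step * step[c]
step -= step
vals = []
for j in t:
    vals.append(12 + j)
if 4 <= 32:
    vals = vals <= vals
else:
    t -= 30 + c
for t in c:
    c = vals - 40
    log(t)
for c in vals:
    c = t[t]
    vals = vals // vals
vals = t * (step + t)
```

Transformed code:
t = (c != 36) // (t // 15)
if c == t:
    c = c * (c % step)
step = step * step[c]
step = step - step
vals = [12 + j for j in t]
if 4 <= 32:
    vals = vals <= vals
else:
    t = t - (30 + c)
for t in c:
    c = vals - 40
    log(t)
for c in vals:
    c = t[t]
    vals = vals // vals
vals = t * (step + t)

10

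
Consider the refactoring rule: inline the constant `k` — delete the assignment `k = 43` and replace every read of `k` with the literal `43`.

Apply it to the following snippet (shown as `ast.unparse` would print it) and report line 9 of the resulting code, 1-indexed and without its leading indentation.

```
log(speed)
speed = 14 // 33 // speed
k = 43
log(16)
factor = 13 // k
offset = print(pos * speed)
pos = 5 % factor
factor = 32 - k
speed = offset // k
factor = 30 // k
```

Transformed code:
log(speed)
speed = 14 // 33 // speed
log(16)
factor = 13 // 43
offset = print(pos * speed)
pos = 5 % factor
factor = 32 - 43
speed = offset // 43
factor = 30 // 43

factor = 30 // 43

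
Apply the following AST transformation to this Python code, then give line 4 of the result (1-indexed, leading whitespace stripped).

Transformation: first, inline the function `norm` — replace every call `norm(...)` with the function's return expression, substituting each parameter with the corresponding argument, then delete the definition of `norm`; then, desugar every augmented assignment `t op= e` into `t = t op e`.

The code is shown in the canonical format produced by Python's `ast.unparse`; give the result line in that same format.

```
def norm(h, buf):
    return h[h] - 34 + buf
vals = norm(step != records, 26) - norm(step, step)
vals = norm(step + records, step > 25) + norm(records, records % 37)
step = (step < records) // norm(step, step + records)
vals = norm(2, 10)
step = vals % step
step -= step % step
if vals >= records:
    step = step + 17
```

vals = 2[2] - 34 + 10

Transformed code:
vals = (step != records)[step != records] - 34 + 26 - (step[step] - 34 + step)
vals = (step + records)[step + records] - 34 + (step > 25) + (records[records] - 34 + records % 37)
step = (step < records) // (step[step] - 34 + (step + records))
vals = 2[2] - 34 + 10
step = vals % step
step = step - step % step
if vals >= records:
    step = step + 17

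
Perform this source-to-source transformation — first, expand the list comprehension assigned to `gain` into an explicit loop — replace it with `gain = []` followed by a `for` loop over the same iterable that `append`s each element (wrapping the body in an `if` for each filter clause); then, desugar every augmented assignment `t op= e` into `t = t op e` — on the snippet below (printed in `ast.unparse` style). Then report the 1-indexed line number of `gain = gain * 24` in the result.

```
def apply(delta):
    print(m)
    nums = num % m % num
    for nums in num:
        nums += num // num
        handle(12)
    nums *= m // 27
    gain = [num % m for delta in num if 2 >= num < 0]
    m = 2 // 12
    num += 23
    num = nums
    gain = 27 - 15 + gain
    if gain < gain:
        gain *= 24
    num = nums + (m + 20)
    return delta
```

Transformed code:
def apply(delta):
    print(m)
    nums = num % m % num
    for nums in num:
        nums = nums + num // num
        handle(12)
    nums = nums * (m // 27)
    gain = []
    for delta in num:
        if 2 >= num < 0:
            gain.append(num % m)
    m = 2 // 12
    num = num + 23
    num = nums
    gain = 27 - 15 + gain
    if gain < gain:
        gain = gain * 24
    num = nums + (m + 20)
    return delta

17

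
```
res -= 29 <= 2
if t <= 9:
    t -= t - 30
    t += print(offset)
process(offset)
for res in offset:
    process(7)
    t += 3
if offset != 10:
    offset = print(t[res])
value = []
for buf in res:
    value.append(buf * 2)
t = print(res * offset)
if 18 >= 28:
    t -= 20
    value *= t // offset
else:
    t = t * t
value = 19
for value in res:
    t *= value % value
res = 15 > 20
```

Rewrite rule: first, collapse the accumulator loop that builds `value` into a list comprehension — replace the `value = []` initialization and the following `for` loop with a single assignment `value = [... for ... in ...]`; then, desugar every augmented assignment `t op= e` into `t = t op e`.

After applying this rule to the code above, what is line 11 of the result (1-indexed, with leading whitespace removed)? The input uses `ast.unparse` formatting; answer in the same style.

value = [buf * 2 for buf in res]

Transformed code:
res = res - (29 <= 2)
if t <= 9:
    t = t - (t - 30)
    t = t + print(offset)
process(offset)
for res in offset:
    process(7)
    t = t + 3
if offset != 10:
    offset = print(t[res])
value = [buf * 2 for buf in res]
t = print(res * offset)
if 18 >= 28:
    t = t - 20
    value = value * (t // offset)
else:
    t = t * t
value = 19
for value in res:
    t = t * (value % value)
res = 15 > 20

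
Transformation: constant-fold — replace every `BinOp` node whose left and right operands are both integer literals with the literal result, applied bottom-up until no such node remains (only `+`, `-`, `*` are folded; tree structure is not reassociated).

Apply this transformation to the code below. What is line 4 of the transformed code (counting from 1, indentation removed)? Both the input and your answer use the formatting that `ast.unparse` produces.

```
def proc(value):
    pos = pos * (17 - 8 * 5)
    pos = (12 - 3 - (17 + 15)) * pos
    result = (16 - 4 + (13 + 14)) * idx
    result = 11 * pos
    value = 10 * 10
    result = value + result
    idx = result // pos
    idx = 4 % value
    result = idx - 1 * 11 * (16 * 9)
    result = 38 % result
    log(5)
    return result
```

result = 39 * idx

Transformed code:
def proc(value):
    pos = pos * -23
    pos = -23 * pos
    result = 39 * idx
    result = 11 * pos
    value = 100
    result = value + result
    idx = result // pos
    idx = 4 % value
    result = idx - 1584
    result = 38 % result
    log(5)
    return result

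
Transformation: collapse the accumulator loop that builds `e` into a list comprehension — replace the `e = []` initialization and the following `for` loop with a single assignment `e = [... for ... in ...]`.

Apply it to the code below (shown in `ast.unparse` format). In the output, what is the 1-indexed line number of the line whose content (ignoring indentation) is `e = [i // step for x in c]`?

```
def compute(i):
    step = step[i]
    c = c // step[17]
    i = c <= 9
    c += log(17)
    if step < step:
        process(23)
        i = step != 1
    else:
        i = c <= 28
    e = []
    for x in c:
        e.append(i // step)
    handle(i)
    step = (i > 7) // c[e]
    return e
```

11

Transformed code:
def compute(i):
    step = step[i]
    c = c // step[17]
    i = c <= 9
    c += log(17)
    if step < step:
        process(23)
        i = step != 1
    else:
        i = c <= 28
    e = [i // step for x in c]
    handle(i)
    step = (i > 7) // c[e]
    return e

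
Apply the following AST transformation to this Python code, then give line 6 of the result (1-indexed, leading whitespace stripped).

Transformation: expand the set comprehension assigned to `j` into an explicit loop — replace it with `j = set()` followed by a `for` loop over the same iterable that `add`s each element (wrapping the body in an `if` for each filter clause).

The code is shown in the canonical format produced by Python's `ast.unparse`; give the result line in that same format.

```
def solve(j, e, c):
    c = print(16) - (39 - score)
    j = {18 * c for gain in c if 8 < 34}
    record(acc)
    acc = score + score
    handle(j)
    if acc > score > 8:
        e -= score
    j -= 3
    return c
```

j.add(18 * c)

Transformed code:
def solve(j, e, c):
    c = print(16) - (39 - score)
    j = set()
    for gain in c:
        if 8 < 34:
            j.add(18 * c)
    record(acc)
    acc = score + score
    handle(j)
    if acc > score > 8:
        e -= score
    j -= 3
    return c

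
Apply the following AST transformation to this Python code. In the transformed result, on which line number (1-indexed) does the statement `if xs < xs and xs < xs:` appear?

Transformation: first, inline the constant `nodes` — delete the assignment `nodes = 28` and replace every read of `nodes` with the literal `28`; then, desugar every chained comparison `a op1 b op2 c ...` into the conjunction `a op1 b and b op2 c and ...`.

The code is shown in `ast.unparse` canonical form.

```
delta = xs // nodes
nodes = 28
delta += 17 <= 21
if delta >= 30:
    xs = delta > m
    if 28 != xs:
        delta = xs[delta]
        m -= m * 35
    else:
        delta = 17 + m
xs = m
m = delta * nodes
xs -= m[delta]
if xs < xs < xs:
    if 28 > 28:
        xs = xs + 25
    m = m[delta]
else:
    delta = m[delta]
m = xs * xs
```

Transformed code:
delta = xs // 28
delta += 17 <= 21
if delta >= 30:
    xs = delta > m
    if 28 != xs:
        delta = xs[delta]
        m -= m * 35
    else:
        delta = 17 + m
xs = m
m = delta * 28
xs -= m[delta]
if xs < xs and xs < xs:
    if 28 > 28:
        xs = xs + 25
    m = m[delta]
else:
    delta = m[delta]
m = xs * xs

13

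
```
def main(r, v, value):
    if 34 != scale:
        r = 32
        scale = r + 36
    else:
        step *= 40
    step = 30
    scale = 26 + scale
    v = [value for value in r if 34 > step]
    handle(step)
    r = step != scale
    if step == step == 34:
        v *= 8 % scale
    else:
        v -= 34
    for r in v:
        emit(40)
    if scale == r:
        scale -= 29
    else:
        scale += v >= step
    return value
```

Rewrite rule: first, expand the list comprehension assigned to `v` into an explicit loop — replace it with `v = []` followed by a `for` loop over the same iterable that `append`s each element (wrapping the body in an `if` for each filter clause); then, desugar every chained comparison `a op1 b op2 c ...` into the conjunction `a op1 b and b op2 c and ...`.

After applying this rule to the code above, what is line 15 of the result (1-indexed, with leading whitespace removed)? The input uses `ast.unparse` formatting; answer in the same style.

Transformed code:
def main(r, v, value):
    if 34 != scale:
        r = 32
        scale = r + 36
    else:
        step *= 40
    step = 30
    scale = 26 + scale
    v = []
    for value in r:
        if 34 > step:
            v.append(value)
    handle(step)
    r = step != scale
    if step == step and step == 34:
        v *= 8 % scale
    else:
        v -= 34
    for r in v:
        emit(40)
    if scale == r:
        scale -= 29
    else:
        scale += v >= step
    return value

if step == step and step == 34:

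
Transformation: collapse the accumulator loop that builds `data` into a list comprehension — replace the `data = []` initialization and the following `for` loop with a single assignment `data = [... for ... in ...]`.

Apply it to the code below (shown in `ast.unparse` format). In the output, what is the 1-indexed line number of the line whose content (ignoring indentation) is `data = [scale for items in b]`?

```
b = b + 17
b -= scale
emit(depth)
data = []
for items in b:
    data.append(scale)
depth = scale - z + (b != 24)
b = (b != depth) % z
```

Transformed code:
b = b + 17
b -= scale
emit(depth)
data = [scale for items in b]
depth = scale - z + (b != 24)
b = (b != depth) % z

4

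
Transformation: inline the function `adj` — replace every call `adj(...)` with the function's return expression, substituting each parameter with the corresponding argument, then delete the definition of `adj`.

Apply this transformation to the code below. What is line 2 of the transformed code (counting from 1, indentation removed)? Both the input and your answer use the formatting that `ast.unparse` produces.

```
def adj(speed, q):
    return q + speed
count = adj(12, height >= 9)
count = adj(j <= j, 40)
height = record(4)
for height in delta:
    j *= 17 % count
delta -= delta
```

Transformed code:
count = (height >= 9) + 12
count = 40 + (j <= j)
height = record(4)
for height in delta:
    j *= 17 % count
delta -= delta

count = 40 + (j <= j)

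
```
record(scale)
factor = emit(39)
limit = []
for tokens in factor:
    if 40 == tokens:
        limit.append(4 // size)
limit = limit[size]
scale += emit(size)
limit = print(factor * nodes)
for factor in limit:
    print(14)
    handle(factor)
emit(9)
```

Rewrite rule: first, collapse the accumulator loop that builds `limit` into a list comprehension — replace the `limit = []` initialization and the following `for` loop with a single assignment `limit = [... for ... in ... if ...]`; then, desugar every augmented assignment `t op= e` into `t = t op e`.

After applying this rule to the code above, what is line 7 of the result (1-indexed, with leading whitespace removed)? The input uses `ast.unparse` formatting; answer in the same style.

Transformed code:
record(scale)
factor = emit(39)
limit = [4 // size for tokens in factor if 40 == tokens]
limit = limit[size]
scale = scale + emit(size)
limit = print(factor * nodes)
for factor in limit:
    print(14)
    handle(factor)
emit(9)

for factor in limit:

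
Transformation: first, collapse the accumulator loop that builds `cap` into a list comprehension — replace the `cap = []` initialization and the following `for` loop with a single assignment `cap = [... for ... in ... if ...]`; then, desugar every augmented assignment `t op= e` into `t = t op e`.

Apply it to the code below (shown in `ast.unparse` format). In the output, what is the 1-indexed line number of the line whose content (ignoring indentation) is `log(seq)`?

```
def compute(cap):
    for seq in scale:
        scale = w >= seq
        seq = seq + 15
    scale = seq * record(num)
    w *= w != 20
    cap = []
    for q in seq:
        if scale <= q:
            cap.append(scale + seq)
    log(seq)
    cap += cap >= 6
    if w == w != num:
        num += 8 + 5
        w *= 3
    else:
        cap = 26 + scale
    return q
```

8

Transformed code:
def compute(cap):
    for seq in scale:
        scale = w >= seq
        seq = seq + 15
    scale = seq * record(num)
    w = w * (w != 20)
    cap = [scale + seq for q in seq if scale <= q]
    log(seq)
    cap = cap + (cap >= 6)
    if w == w != num:
        num = num + (8 + 5)
        w = w * 3
    else:
        cap = 26 + scale
    return q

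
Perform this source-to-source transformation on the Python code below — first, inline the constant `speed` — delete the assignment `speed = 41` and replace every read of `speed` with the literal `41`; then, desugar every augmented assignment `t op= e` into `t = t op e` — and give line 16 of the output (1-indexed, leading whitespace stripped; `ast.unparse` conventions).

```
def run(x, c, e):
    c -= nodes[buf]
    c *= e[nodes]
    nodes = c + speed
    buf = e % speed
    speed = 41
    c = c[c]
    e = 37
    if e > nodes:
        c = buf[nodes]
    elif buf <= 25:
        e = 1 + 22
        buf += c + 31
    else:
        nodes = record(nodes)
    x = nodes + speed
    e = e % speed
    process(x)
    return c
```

Transformed code:
def run(x, c, e):
    c = c - nodes[buf]
    c = c * e[nodes]
    nodes = c + 41
    buf = e % 41
    c = c[c]
    e = 37
    if e > nodes:
        c = buf[nodes]
    elif buf <= 25:
        e = 1 + 22
        buf = buf + (c + 31)
    else:
        nodes = record(nodes)
    x = nodes + 41
    e = e % 41
    process(x)
    return c

e = e % 41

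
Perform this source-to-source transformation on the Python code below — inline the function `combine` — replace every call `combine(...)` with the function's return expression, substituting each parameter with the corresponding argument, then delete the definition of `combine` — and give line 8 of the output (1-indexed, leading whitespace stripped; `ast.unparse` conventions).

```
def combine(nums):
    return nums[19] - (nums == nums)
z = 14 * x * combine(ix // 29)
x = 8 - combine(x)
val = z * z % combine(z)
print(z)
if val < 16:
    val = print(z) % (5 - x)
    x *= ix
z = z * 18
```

Transformed code:
z = 14 * x * ((ix // 29)[19] - (ix // 29 == ix // 29))
x = 8 - (x[19] - (x == x))
val = z * z % (z[19] - (z == z))
print(z)
if val < 16:
    val = print(z) % (5 - x)
    x *= ix
z = z * 18

z = z * 18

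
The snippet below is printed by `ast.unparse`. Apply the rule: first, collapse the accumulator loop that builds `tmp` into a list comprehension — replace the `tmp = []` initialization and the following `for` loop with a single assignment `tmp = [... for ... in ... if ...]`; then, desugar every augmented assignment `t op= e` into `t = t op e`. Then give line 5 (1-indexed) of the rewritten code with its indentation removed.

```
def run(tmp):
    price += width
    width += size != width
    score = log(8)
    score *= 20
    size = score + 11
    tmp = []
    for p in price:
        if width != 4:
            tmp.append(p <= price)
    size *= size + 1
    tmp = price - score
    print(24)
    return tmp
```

score = score * 20

Transformed code:
def run(tmp):
    price = price + width
    width = width + (size != width)
    score = log(8)
    score = score * 20
    size = score + 11
    tmp = [p <= price for p in price if width != 4]
    size = size * (size + 1)
    tmp = price - score
    print(24)
    return tmp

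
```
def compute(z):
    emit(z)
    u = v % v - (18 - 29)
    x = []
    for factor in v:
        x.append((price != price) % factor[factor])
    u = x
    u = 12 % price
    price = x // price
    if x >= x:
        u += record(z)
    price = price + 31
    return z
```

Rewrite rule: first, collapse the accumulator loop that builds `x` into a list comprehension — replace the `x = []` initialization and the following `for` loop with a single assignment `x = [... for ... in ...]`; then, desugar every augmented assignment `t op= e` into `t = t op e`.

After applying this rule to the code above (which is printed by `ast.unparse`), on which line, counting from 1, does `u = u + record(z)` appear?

9

Transformed code:
def compute(z):
    emit(z)
    u = v % v - (18 - 29)
    x = [(price != price) % factor[factor] for factor in v]
    u = x
    u = 12 % price
    price = x // price
    if x >= x:
        u = u + record(z)
    price = price + 31
    return z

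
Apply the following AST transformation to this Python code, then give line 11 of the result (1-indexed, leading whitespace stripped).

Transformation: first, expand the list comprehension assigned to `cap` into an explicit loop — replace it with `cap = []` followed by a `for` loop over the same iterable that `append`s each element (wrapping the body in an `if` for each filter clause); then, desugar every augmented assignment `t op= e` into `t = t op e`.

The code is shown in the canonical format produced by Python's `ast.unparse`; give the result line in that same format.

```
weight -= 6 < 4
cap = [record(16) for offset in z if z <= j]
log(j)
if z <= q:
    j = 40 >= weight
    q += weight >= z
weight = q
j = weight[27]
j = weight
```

j = weight[27]

Transformed code:
weight = weight - (6 < 4)
cap = []
for offset in z:
    if z <= j:
        cap.append(record(16))
log(j)
if z <= q:
    j = 40 >= weight
    q = q + (weight >= z)
weight = q
j = weight[27]
j = weight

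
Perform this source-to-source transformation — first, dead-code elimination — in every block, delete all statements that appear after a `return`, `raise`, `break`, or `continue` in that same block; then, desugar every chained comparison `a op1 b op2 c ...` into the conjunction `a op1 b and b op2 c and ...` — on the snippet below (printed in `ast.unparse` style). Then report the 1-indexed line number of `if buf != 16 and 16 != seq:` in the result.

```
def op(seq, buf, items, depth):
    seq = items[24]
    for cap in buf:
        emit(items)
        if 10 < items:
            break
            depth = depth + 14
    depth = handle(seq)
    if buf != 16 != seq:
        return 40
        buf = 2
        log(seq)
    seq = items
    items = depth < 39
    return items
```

Transformed code:
def op(seq, buf, items, depth):
    seq = items[24]
    for cap in buf:
        emit(items)
        if 10 < items:
            break
    depth = handle(seq)
    if buf != 16 and 16 != seq:
        return 40
    seq = items
    items = depth < 39
    return items

8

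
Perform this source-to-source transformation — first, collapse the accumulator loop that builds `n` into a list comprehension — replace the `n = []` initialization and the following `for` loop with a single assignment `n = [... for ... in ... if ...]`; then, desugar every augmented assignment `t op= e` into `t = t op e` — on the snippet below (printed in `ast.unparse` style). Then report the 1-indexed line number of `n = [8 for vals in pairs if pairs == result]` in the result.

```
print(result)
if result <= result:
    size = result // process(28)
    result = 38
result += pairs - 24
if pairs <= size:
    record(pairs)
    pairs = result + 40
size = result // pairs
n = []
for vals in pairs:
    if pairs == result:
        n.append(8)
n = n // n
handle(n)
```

10

Transformed code:
print(result)
if result <= result:
    size = result // process(28)
    result = 38
result = result + (pairs - 24)
if pairs <= size:
    record(pairs)
    pairs = result + 40
size = result // pairs
n = [8 for vals in pairs if pairs == result]
n = n // n
handle(n)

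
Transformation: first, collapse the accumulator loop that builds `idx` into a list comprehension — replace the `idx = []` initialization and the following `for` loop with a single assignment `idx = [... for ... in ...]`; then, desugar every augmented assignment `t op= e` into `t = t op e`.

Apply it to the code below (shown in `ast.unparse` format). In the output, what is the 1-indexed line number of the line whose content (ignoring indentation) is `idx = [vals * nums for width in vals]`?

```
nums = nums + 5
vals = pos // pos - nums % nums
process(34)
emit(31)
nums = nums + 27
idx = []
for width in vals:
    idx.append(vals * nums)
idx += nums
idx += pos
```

6

Transformed code:
nums = nums + 5
vals = pos // pos - nums % nums
process(34)
emit(31)
nums = nums + 27
idx = [vals * nums for width in vals]
idx = idx + nums
idx = idx + pos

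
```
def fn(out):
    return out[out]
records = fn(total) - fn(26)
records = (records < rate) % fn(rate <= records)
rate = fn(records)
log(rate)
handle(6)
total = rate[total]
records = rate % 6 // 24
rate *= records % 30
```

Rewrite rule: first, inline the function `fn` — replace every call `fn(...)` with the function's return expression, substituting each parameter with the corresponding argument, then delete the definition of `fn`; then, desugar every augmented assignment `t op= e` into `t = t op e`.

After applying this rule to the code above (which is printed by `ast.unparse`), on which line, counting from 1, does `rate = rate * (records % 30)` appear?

Transformed code:
records = total[total] - 26[26]
records = (records < rate) % (rate <= records)[rate <= records]
rate = records[records]
log(rate)
handle(6)
total = rate[total]
records = rate % 6 // 24
rate = rate * (records % 30)

8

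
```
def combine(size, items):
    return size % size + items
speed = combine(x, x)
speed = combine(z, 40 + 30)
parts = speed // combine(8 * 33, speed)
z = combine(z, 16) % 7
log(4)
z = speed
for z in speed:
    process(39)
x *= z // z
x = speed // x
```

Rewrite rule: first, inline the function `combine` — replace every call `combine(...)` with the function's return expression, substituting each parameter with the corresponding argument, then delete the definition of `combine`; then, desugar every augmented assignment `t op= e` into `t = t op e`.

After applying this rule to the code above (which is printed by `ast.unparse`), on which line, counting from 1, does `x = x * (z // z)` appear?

Transformed code:
speed = x % x + x
speed = z % z + (40 + 30)
parts = speed // (8 * 33 % (8 * 33) + speed)
z = (z % z + 16) % 7
log(4)
z = speed
for z in speed:
    process(39)
x = x * (z // z)
x = speed // x

9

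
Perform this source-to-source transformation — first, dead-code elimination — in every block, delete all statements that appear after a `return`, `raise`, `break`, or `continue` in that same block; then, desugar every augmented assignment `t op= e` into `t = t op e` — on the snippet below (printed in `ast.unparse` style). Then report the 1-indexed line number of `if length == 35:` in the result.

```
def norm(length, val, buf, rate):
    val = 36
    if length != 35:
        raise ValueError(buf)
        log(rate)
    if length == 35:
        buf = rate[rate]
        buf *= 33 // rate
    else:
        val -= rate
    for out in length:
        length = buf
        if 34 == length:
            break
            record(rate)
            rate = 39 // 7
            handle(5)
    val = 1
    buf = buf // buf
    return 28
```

Transformed code:
def norm(length, val, buf, rate):
    val = 36
    if length != 35:
        raise ValueError(buf)
    if length == 35:
        buf = rate[rate]
        buf = buf * (33 // rate)
    else:
        val = val - rate
    for out in length:
        length = buf
        if 34 == length:
            break
    val = 1
    buf = buf // buf
    return 28

5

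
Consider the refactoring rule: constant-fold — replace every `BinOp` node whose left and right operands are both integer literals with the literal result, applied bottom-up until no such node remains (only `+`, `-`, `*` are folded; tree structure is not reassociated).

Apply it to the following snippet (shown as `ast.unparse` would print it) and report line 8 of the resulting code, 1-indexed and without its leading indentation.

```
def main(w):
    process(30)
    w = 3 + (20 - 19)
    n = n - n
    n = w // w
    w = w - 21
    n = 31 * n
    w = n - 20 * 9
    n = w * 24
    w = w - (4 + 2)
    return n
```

w = n - 180

Transformed code:
def main(w):
    process(30)
    w = 4
    n = n - n
    n = w // w
    w = w - 21
    n = 31 * n
    w = n - 180
    n = w * 24
    w = w - 6
    return n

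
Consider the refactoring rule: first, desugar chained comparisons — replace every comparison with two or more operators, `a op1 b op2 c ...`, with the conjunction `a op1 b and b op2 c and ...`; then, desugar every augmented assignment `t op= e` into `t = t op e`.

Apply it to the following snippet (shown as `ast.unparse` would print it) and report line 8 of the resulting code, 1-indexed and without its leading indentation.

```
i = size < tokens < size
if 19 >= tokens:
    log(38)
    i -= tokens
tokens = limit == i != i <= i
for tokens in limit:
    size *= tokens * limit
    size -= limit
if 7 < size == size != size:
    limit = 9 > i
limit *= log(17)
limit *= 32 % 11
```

Transformed code:
i = size < tokens and tokens < size
if 19 >= tokens:
    log(38)
    i = i - tokens
tokens = limit == i and i != i and (i <= i)
for tokens in limit:
    size = size * (tokens * limit)
    size = size - limit
if 7 < size and size == size and (size != size):
    limit = 9 > i
limit = limit * log(17)
limit = limit * (32 % 11)

size = size - limit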